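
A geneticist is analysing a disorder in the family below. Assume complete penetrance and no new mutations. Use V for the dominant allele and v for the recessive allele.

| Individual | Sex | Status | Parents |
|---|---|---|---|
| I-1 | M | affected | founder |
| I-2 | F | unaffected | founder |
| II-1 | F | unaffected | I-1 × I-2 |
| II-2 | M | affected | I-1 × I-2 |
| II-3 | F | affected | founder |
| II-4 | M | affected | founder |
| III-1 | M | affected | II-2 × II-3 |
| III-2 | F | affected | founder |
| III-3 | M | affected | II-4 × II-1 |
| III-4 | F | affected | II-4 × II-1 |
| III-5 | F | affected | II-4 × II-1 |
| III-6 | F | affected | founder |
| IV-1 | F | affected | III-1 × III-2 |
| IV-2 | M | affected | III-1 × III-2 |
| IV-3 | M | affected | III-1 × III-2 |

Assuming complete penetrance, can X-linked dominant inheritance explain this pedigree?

No

Under X-linked dominant, II-1 (unaffected, female) cannot arise from I-1 (affected) × I-2 (unaffected).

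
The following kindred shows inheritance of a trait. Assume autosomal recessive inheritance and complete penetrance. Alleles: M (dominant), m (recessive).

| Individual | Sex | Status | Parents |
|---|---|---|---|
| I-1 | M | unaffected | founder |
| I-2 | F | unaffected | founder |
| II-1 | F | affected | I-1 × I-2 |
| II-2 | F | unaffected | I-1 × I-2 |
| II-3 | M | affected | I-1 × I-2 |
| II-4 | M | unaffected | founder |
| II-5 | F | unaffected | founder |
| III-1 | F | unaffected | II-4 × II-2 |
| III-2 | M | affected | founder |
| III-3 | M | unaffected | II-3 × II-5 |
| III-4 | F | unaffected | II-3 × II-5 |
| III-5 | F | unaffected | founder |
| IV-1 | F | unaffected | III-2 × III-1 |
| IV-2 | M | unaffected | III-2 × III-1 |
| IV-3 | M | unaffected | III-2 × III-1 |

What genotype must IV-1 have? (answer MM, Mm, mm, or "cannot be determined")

Mm

From phenotype alone, IV-1 is MM or Mm.
IV-1 is unaffected so carries M and received m from III-2 (mm), so IV-1 is Mm.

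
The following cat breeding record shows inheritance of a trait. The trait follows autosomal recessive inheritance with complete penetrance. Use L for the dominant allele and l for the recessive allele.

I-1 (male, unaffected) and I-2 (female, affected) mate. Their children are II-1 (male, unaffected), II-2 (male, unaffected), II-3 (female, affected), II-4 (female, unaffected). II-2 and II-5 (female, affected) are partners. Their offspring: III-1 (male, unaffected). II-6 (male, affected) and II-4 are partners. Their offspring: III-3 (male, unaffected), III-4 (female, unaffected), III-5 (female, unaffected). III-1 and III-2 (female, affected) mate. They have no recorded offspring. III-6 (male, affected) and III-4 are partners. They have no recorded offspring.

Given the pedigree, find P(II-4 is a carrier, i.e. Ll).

1

II-4 is unaffected so carries L and received l from I-2 (ll), so II-4 is Ll, giving P(Ll) = 1.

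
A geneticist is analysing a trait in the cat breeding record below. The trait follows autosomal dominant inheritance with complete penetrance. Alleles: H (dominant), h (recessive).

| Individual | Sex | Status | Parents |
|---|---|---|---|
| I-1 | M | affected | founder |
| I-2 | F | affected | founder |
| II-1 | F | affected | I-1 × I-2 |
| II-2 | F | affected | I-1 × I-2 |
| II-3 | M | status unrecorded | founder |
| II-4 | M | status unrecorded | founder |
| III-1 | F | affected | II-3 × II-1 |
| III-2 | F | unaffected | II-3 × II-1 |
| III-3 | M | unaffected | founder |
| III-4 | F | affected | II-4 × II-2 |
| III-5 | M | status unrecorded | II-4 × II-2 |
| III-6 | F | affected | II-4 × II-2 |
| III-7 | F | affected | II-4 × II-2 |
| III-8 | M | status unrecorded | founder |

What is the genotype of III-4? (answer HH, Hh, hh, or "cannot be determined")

cannot be determined

III-4's phenotype allows HH or Hh, and no parent or child forces a single allele at both positions; consistent genotype assignments exist with III-4 as HH or Hh.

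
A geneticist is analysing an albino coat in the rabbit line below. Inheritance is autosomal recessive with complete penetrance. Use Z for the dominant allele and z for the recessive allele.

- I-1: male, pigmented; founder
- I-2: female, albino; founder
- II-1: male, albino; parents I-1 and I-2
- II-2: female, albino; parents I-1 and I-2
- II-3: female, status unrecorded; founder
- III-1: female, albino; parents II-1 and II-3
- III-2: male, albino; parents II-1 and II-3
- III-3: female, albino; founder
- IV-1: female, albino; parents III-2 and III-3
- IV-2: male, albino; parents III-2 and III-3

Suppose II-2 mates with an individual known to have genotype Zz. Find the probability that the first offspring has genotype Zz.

1/2

II-2 is albino, so II-2 is zz.
The cross gives 1/2 Zz : 1/2 zz, so P(offspring has genotype Zz) = 1/2.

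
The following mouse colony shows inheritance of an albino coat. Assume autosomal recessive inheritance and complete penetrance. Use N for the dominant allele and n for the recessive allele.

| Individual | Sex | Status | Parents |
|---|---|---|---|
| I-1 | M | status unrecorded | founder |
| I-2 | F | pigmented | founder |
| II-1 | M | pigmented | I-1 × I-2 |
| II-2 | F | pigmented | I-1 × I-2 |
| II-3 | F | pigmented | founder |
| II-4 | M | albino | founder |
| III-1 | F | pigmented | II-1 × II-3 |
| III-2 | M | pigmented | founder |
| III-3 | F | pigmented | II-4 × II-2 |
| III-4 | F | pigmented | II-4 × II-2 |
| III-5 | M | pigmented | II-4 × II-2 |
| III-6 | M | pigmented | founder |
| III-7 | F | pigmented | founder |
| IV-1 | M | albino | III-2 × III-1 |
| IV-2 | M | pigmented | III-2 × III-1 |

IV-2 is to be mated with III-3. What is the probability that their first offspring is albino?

1/6

III-2 is pigmented so carries N and passed n to IV-1 (nn), so III-2 is Nn.
III-1 is pigmented so carries N and passed n to IV-1 (nn), so III-1 is Nn.
IV-2 is a pigmented offspring of III-2 (Nn) × III-1 (Nn), whose cross gives 1/4 NN : 1/2 Nn : 1/4 nn; conditioning on being pigmented, IV-2 is NN with probability 1/3, Nn with probability 2/3.
III-3 is pigmented so carries N and received n from II-4 (nn), so III-3 is Nn.
Summing over parental genotype combinations, P(offspring is albino) = 2/3·1/4 = 1/6.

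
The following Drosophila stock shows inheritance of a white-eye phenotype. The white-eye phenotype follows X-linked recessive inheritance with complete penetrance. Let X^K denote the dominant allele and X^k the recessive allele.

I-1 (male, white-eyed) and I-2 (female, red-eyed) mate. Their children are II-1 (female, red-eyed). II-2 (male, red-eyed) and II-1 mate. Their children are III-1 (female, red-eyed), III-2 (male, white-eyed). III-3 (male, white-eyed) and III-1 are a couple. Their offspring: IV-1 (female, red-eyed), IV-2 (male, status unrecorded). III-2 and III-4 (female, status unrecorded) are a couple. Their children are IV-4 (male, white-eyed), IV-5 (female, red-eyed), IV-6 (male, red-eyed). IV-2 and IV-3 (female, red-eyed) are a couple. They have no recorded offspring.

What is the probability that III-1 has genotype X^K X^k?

1/3

II-2 is red-eyed, so II-2 is X^K Y.
II-1 is red-eyed so carries K and received k from I-1 (X^k Y), so II-1 is X^K X^k.
Their cross gives offspring ratios 1/2 X^K X^K : 1/2 X^K X^k. Conditioning on III-1 being red-eyed, P(X^K X^k) = 1/2 / 1 = 1/2 before taking III-1's own offspring into account.
III-3 is white-eyed, so III-3 is X^k Y.
Now use III-1's offspring. Probability of each recorded status — red-eyed daughter IV-1: 1/2 if III-1 is X^K X^k, 1 if X^K X^K. (IV-2: equally likely either way, so uninformative.)
Bayes: P(X^K X^k) = 1/2·1/2 / (1/2·1/2 + 1/2·1) = 1/3.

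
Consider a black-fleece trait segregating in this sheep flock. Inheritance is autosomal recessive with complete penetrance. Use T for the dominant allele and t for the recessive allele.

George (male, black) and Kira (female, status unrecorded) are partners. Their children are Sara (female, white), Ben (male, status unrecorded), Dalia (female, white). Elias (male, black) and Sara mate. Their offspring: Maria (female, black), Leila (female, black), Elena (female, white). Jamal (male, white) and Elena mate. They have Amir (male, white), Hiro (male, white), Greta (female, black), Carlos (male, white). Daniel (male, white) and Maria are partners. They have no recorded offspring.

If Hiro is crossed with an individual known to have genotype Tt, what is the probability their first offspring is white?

5/6

Jamal is white so carries T and passed t to Greta (tt), so Jamal is Tt.
Elena is white so carries T and received t from Elias (tt), so Elena is Tt.
Hiro is a white offspring of Jamal (Tt) × Elena (Tt), whose cross gives 1/4 TT : 1/2 Tt : 1/4 tt; conditioning on being white, Hiro is TT with probability 1/3, Tt with probability 2/3.
Summing over parental genotype combinations, P(offspring is white) = 1/3·1 + 2/3·3/4 = 5/6.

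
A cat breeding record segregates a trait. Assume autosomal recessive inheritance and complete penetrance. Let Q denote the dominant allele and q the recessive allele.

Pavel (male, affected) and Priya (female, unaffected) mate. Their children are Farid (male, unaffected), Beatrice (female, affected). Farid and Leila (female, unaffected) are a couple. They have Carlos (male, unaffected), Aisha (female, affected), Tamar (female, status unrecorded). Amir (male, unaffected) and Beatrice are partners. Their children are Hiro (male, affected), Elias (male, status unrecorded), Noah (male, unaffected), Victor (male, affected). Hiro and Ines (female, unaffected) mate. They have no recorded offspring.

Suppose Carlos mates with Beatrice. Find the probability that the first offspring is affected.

Farid is unaffected so carries Q and received q from Pavel (qq), so Farid is Qq.
Leila is unaffected so carries Q and passed q to Aisha (qq), so Leila is Qq.
Carlos is an unaffected offspring of Farid (Qq) × Leila (Qq), whose cross gives 1/4 QQ : 1/2 Qq : 1/4 qq; conditioning on being unaffected, Carlos is QQ with probability 1/3, Qq with probability 2/3.
Beatrice is affected, so Beatrice is qq.
Summing over parental genotype combinations, P(offspring is affected) = 2/3·1/2 = 1/3.

1/3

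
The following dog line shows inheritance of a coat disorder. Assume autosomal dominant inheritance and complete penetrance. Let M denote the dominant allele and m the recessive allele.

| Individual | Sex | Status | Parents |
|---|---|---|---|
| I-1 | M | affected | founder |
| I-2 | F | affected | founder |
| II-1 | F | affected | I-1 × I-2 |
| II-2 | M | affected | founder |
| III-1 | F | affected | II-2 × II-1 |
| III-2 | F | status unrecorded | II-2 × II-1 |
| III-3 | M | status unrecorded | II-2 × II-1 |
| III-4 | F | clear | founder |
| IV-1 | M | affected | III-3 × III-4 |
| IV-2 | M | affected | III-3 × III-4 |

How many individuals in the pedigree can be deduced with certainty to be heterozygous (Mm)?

2

Obligate heterozygotes: IV-1 is affected so carries M and received m from III-4 (mm), so IV-1 is Mm; IV-2 is affected so carries M and received m from III-4 (mm), so IV-2 is Mm.
Every other individual is either homozygous by phenotype or has at least one consistent homozygous assignment, so the count is 2.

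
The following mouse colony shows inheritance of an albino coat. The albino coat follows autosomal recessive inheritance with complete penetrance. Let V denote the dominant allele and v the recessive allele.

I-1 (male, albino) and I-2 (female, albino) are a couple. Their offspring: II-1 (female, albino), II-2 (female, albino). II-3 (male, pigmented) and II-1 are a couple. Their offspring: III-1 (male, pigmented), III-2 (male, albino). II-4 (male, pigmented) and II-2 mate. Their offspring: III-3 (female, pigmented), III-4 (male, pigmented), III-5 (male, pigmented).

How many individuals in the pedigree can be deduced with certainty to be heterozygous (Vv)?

Obligate heterozygotes: II-3 is pigmented so carries V and passed v to III-2 (vv), so II-3 is Vv; III-1 is pigmented so carries V and received v from II-1 (vv), so III-1 is Vv; III-3 is pigmented so carries V and received v from II-2 (vv), so III-3 is Vv; III-4 is pigmented so carries V and received v from II-2 (vv), so III-4 is Vv; III-5 is pigmented so carries V and received v from II-2 (vv), so III-5 is Vv.
Every other individual is either homozygous by phenotype or has at least one consistent homozygous assignment, so the count is 5.

5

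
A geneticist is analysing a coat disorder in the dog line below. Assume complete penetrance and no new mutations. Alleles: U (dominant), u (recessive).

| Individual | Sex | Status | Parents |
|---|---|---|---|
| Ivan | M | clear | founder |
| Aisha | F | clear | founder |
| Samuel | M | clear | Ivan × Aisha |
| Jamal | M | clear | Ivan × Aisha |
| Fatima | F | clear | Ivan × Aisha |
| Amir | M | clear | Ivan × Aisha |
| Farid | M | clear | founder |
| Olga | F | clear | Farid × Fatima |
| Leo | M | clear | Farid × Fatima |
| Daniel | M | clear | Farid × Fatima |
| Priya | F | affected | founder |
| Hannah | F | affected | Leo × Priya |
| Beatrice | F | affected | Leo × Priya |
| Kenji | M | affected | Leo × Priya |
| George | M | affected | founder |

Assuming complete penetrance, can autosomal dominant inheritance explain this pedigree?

Yes

A consistent assignment under autosomal dominant exists: Ivan uu, Aisha uu, Samuel uu, Jamal uu, Fatima uu, Amir uu, Farid uu, Olga uu, Leo uu, Daniel uu, Priya UU, Hannah Uu, Beatrice Uu, Kenji Uu, George UU.
In this assignment every recorded phenotype matches its genotype and every non-founder's genotype is obtainable from its parents' genotypes, so the pedigree is consistent.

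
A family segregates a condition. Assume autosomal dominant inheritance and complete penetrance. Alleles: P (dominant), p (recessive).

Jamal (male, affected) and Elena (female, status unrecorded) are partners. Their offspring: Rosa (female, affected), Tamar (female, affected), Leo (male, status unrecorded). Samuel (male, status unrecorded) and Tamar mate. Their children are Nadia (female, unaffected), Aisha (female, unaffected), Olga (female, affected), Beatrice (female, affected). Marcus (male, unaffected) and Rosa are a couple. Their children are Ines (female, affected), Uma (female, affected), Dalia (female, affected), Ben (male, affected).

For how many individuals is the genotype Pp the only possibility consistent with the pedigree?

5

Obligate heterozygotes: Tamar is affected so carries P and passed p to Nadia (pp), so Tamar is Pp; Ines is affected so carries P and received p from Marcus (pp), so Ines is Pp; Uma is affected so carries P and received p from Marcus (pp), so Uma is Pp; Dalia is affected so carries P and received p from Marcus (pp), so Dalia is Pp; Ben is affected so carries P and received p from Marcus (pp), so Ben is Pp.
Every other individual is either homozygous by phenotype or has at least one consistent homozygous assignment, so the count is 5.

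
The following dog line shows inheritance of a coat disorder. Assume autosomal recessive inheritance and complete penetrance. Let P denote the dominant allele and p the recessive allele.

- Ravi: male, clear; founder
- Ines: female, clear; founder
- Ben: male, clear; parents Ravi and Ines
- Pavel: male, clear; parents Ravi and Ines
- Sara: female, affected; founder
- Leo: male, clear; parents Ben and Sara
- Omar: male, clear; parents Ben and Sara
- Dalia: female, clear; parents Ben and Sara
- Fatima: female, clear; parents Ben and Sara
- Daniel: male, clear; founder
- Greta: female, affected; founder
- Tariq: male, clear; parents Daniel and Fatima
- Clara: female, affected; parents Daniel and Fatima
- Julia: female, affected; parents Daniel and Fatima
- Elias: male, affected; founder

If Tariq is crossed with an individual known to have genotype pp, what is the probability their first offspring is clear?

Daniel is clear so carries P and passed p to Clara (pp), so Daniel is Pp.
Fatima is clear so carries P and received p from Sara (pp), so Fatima is Pp.
Tariq is a clear offspring of Daniel (Pp) × Fatima (Pp), whose cross gives 1/4 PP : 1/2 Pp : 1/4 pp; conditioning on being clear, Tariq is PP with probability 1/3, Pp with probability 2/3.
Summing over parental genotype combinations, P(offspring is clear) = 1/3·1 + 2/3·1/2 = 2/3.

2/3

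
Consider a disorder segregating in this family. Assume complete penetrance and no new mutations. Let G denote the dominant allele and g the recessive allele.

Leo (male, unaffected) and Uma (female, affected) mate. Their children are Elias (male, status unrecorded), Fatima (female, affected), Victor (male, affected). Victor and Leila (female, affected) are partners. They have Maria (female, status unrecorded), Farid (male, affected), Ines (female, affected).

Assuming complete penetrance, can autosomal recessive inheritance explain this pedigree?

A consistent assignment under autosomal recessive exists: Leo Gg, Uma gg, Elias Gg, Fatima gg, Victor gg, Leila gg, Maria gg, Farid gg, Ines gg.
In this assignment every recorded phenotype matches its genotype and every non-founder's genotype is obtainable from its parents' genotypes, so the pedigree is consistent.

Yes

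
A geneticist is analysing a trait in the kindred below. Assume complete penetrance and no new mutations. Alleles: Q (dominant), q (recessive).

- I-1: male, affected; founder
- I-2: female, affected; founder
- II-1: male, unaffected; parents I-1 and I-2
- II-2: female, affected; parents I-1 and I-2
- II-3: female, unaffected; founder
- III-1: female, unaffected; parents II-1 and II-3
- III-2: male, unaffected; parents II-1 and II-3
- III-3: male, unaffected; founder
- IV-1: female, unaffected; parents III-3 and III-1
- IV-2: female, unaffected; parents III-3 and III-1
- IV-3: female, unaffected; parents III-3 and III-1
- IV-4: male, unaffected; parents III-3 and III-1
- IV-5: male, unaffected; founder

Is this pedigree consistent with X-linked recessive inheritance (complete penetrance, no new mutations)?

Under X-linked recessive, II-1 (unaffected, male) cannot arise from I-1 (affected) × I-2 (affected).

No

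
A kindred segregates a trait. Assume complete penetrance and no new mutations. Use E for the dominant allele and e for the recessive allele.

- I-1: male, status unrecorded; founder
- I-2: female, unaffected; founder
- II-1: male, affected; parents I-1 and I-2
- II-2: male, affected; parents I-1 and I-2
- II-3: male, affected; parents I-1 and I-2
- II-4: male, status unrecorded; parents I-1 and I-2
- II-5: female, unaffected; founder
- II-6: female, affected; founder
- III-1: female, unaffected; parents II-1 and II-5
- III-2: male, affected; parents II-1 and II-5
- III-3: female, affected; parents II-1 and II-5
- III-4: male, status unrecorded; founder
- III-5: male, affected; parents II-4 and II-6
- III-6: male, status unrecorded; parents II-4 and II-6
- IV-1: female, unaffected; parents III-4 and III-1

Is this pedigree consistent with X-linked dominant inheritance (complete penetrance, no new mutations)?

Under X-linked dominant, II-1 (affected, male) cannot arise from I-1 (unrecorded) × I-2 (unaffected).

No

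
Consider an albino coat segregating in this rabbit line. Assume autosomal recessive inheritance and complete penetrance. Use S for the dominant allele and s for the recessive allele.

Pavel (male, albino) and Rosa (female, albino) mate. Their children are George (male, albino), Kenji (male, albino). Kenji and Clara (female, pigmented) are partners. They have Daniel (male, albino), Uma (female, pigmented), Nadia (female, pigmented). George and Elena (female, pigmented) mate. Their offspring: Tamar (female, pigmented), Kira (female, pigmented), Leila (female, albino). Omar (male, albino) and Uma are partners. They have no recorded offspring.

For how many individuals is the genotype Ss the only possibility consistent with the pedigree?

6

Obligate heterozygotes: Clara is pigmented so carries S and passed s to Daniel (ss), so Clara is Ss; Elena is pigmented so carries S and passed s to Leila (ss), so Elena is Ss; Uma is pigmented so carries S and received s from Kenji (ss), so Uma is Ss; Nadia is pigmented so carries S and received s from Kenji (ss), so Nadia is Ss; Tamar is pigmented so carries S and received s from George (ss), so Tamar is Ss; Kira is pigmented so carries S and received s from George (ss), so Kira is Ss.
Every other individual is either homozygous by phenotype or has at least one consistent homozygous assignment, so the count is 6.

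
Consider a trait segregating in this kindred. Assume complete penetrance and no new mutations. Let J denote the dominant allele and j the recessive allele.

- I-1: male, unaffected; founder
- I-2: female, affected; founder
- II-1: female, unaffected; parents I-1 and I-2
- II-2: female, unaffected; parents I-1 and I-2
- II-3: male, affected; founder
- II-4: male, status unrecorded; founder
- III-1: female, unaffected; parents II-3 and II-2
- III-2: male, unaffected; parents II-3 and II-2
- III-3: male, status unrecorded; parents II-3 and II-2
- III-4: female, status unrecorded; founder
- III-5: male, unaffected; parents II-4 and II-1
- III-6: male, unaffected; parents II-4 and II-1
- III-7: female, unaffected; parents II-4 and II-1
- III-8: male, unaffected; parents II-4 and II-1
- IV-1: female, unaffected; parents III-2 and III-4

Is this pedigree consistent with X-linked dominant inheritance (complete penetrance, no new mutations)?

Under X-linked dominant, III-1 (unaffected, female) cannot arise from II-3 (affected) × II-2 (unaffected).

No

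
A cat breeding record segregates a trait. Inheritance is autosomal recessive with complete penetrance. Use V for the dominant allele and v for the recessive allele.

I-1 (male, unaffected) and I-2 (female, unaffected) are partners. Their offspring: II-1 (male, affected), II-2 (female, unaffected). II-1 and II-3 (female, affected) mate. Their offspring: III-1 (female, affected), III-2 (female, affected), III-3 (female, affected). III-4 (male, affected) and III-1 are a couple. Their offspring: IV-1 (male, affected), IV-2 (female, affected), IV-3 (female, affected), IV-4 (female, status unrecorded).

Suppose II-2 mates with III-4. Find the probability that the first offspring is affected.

I-1 is unaffected so carries V and passed v to II-1 (vv), so I-1 is Vv.
I-2 is unaffected so carries V and passed v to II-1 (vv), so I-2 is Vv.
II-2 is an unaffected offspring of I-1 (Vv) × I-2 (Vv), whose cross gives 1/4 VV : 1/2 Vv : 1/4 vv; conditioning on being unaffected, II-2 is VV with probability 1/3, Vv with probability 2/3.
III-4 is affected, so III-4 is vv.
Summing over parental genotype combinations, P(offspring is affected) = 2/3·1/2 = 1/3.

1/3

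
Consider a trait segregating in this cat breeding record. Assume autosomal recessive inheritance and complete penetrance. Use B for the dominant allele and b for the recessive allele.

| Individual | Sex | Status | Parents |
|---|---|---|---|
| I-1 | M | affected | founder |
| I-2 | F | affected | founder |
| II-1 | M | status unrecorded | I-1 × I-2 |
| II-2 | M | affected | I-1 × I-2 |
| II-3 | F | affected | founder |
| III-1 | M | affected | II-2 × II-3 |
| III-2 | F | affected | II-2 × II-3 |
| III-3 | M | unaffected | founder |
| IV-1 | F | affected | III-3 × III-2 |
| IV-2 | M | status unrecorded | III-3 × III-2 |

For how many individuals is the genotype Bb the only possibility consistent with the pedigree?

Obligate heterozygotes: III-3 is unaffected so carries B and passed b to IV-1 (bb), so III-3 is Bb.
Every other individual is either homozygous by phenotype or has at least one consistent homozygous assignment, so the count is 1.

1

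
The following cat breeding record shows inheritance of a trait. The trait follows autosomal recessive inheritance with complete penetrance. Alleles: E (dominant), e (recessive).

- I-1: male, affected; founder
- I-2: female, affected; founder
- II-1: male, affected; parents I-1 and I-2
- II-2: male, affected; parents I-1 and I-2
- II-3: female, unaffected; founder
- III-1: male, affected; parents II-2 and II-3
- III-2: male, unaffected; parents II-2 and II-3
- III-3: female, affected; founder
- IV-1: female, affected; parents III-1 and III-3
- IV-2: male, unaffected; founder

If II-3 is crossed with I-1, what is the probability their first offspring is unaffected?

1/2

II-3 is unaffected so carries E and passed e to III-1 (ee), so II-3 is Ee.
I-1 is affected, so I-1 is ee.
The cross gives 1/2 Ee : 1/2 ee, so P(offspring is unaffected) = 1/2.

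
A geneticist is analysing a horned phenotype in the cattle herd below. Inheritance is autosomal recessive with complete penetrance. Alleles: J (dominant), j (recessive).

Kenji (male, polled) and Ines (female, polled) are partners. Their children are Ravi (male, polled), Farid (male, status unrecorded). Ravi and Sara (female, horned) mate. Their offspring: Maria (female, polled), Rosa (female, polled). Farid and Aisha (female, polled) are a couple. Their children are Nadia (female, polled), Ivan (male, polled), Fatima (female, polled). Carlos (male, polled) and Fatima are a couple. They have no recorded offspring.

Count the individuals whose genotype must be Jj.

2

Obligate heterozygotes: Maria is polled so carries J and received j from Sara (jj), so Maria is Jj; Rosa is polled so carries J and received j from Sara (jj), so Rosa is Jj.
Every other individual is either homozygous by phenotype or has at least one consistent homozygous assignment, so the count is 2.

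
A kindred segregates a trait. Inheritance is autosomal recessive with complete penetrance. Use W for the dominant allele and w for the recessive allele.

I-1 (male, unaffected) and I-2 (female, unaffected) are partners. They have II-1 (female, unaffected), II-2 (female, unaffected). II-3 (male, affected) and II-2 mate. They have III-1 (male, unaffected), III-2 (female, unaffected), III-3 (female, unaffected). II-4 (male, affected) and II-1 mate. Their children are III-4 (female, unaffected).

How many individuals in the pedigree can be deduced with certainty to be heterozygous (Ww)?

Obligate heterozygotes: III-1 is unaffected so carries W and received w from II-3 (ww), so III-1 is Ww; III-2 is unaffected so carries W and received w from II-3 (ww), so III-2 is Ww; III-3 is unaffected so carries W and received w from II-3 (ww), so III-3 is Ww; III-4 is unaffected so carries W and received w from II-4 (ww), so III-4 is Ww.
Every other individual is either homozygous by phenotype or has at least one consistent homozygous assignment, so the count is 4.

4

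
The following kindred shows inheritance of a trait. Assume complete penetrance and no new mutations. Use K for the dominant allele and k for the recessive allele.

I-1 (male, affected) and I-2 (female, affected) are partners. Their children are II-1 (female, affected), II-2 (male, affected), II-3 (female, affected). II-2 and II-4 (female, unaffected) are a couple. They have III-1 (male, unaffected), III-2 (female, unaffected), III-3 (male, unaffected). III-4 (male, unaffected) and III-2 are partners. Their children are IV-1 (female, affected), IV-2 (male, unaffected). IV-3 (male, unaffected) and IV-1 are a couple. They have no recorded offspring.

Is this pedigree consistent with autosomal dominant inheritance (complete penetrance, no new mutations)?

Under autosomal dominant, IV-1 (affected, female) cannot arise from III-4 (unaffected) × III-2 (unaffected).

No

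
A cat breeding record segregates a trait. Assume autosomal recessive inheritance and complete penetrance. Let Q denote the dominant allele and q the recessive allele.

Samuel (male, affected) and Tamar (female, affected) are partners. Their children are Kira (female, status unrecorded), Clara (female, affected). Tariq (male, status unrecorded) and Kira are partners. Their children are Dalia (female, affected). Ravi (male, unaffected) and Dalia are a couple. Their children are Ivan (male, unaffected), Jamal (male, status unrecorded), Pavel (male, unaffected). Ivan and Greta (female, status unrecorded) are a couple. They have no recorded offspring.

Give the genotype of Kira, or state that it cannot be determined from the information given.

From phenotype alone, Kira is QQ or Qq or qq.
Kira received q from Samuel (qq) and received q from Tamar (qq), so Kira is qq.

qq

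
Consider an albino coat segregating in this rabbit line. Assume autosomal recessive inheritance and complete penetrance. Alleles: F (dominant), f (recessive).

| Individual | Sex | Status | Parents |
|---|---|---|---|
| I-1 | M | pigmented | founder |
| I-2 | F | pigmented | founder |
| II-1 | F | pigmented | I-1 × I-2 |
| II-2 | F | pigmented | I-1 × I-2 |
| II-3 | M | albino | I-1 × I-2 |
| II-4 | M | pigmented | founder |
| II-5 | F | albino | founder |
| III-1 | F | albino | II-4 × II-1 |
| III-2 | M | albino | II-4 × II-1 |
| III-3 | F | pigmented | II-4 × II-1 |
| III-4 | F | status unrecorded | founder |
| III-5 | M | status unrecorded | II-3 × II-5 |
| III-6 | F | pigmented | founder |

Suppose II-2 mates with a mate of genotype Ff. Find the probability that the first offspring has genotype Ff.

I-1 is pigmented so carries F and passed f to II-3 (ff), so I-1 is Ff.
I-2 is pigmented so carries F and passed f to II-3 (ff), so I-2 is Ff.
II-2 is a pigmented offspring of I-1 (Ff) × I-2 (Ff), whose cross gives 1/4 FF : 1/2 Ff : 1/4 ff; conditioning on being pigmented, II-2 is FF with probability 1/3, Ff with probability 2/3.
Summing over parental genotype combinations, P(offspring has genotype Ff) = 1/3·1/2 + 2/3·1/2 = 1/2.

1/2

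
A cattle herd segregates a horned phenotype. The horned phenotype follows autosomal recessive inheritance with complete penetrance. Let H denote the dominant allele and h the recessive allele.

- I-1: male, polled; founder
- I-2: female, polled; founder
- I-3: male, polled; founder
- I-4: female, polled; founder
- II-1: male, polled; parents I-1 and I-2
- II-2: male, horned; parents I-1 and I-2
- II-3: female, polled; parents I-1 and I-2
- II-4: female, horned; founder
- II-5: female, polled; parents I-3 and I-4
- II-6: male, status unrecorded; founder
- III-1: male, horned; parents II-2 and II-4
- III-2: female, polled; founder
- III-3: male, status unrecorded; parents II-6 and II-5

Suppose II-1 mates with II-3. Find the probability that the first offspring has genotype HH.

I-1 is polled so carries H and passed h to II-2 (hh), so I-1 is Hh.
I-2 is polled so carries H and passed h to II-2 (hh), so I-2 is Hh.
II-1 is a polled offspring of I-1 (Hh) × I-2 (Hh), whose cross gives 1/4 HH : 1/2 Hh : 1/4 hh; conditioning on being polled, II-1 is HH with probability 1/3, Hh with probability 2/3.
II-3 is a polled offspring of I-1 (Hh) × I-2 (Hh), whose cross gives 1/4 HH : 1/2 Hh : 1/4 hh; conditioning on being polled, II-3 is HH with probability 1/3, Hh with probability 2/3.
Summing over parental genotype combinations, P(offspring has genotype HH) = 1/9·1 + 2/9·1/2 + 2/9·1/2 + 4/9·1/4 = 4/9.

4/9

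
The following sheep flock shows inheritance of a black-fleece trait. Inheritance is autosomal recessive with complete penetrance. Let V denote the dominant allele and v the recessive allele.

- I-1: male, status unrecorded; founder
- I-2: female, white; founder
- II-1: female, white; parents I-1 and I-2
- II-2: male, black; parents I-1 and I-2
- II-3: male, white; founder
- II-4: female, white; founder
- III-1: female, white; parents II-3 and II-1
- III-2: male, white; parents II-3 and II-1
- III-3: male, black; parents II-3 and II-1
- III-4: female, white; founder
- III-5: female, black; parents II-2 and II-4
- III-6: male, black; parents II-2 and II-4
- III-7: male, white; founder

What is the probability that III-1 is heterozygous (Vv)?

2/3

II-3 is white so carries V and passed v to III-3 (vv), so II-3 is Vv.
II-1 is white so carries V and passed v to III-3 (vv), so II-1 is Vv.
Their cross gives offspring ratios 1/4 VV : 1/2 Vv : 1/4 vv. Conditioning on III-1 being white, P(Vv) = 1/2 / 3/4 = 2/3.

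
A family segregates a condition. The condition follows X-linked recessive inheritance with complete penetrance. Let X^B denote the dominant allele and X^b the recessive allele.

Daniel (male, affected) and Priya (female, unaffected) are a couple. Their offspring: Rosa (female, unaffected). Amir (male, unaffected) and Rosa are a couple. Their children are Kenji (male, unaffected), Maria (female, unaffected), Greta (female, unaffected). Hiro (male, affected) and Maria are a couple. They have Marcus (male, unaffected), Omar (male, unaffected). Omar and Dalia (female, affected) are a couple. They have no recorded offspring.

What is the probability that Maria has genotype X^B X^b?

Amir is unaffected, so Amir is X^B Y.
Rosa is unaffected so carries B and received b from Daniel (X^b Y), so Rosa is X^B X^b.
Their cross gives offspring ratios 1/2 X^B X^B : 1/2 X^B X^b. Conditioning on Maria being unaffected, P(X^B X^b) = 1/2 / 1 = 1/2 before taking Maria's own offspring into account.
Hiro is affected, so Hiro is X^b Y.
Now use Maria's offspring. Probability of each recorded status — unaffected son Marcus: 1/2 if Maria is X^B X^b, 1 if X^B X^B; unaffected son Omar: 1/2 if Maria is X^B X^b, 1 if X^B X^B.
Bayes: P(X^B X^b) = 1/2·1/4 / (1/2·1/4 + 1/2·1) = 1/5.

1/5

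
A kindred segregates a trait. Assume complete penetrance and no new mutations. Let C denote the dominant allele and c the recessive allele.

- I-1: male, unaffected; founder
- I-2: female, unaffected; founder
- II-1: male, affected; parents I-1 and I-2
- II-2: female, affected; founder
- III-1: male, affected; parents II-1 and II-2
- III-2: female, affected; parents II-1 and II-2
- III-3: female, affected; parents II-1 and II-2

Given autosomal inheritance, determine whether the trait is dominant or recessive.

recessive

I-1 and I-2 are both unaffected yet have an affected child II-1. Under dominance, an affected child requires at least one affected parent, so the trait cannot be dominant.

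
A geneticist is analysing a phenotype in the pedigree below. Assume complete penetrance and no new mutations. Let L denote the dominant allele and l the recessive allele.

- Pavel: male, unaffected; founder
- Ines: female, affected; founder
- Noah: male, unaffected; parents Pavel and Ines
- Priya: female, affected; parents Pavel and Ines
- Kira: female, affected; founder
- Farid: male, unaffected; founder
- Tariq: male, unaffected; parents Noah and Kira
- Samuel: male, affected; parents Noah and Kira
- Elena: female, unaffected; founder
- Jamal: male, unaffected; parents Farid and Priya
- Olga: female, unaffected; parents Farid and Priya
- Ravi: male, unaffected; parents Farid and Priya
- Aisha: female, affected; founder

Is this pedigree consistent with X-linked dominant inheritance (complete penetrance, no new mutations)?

Yes

A consistent assignment under X-linked dominant exists: Pavel X^l Y, Ines X^L X^l, Noah X^l Y, Priya X^L X^l, Kira X^L X^l, Farid X^l Y, Tariq X^l Y, Samuel X^L Y, Elena X^l X^l, Jamal X^l Y, Olga X^l X^l, Ravi X^l Y, Aisha X^L X^L.
In this assignment every recorded phenotype matches its genotype and every non-founder's genotype is obtainable from its parents' genotypes, so the pedigree is consistent.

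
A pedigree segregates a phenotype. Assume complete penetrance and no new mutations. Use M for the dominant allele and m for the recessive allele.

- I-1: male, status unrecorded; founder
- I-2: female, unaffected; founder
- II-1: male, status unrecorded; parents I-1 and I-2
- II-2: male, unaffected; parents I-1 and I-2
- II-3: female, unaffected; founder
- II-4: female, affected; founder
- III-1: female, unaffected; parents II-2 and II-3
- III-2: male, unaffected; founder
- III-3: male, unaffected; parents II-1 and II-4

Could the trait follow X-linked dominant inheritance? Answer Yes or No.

Yes

A consistent assignment under X-linked dominant exists: I-1 X^M Y, I-2 X^m X^m, II-1 X^m Y, II-2 X^m Y, II-3 X^m X^m, II-4 X^M X^m, III-1 X^m X^m, III-2 X^m Y, III-3 X^m Y.
In this assignment every recorded phenotype matches its genotype and every non-founder's genotype is obtainable from its parents' genotypes, so the pedigree is consistent.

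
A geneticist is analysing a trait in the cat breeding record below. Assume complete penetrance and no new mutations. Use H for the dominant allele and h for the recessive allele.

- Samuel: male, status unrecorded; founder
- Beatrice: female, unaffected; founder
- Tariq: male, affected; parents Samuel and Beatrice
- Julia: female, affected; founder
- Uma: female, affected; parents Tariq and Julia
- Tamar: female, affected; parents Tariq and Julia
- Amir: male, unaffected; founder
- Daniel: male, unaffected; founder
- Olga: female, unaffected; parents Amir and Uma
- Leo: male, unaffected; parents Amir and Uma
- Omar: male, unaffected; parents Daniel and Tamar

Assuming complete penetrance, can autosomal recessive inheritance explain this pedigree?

A consistent assignment under autosomal recessive exists: Samuel Hh, Beatrice Hh, Tariq hh, Julia hh, Uma hh, Tamar hh, Amir HH, Daniel HH, Olga Hh, Leo Hh, Omar Hh.
In this assignment every recorded phenotype matches its genotype and every non-founder's genotype is obtainable from its parents' genotypes, so the pedigree is consistent.

Yes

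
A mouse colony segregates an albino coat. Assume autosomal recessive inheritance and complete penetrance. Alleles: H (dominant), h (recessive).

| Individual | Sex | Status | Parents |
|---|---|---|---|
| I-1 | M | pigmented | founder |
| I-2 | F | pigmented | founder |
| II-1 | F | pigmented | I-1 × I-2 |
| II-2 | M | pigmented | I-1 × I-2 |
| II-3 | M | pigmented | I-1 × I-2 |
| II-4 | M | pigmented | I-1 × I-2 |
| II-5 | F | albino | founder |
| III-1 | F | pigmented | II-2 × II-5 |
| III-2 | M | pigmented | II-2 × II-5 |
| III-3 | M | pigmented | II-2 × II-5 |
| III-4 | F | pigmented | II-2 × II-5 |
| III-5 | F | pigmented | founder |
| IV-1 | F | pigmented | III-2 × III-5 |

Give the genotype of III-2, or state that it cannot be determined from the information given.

From phenotype alone, III-2 is HH or Hh.
III-2 is pigmented so carries H and received h from II-5 (hh), so III-2 is Hh.

Hh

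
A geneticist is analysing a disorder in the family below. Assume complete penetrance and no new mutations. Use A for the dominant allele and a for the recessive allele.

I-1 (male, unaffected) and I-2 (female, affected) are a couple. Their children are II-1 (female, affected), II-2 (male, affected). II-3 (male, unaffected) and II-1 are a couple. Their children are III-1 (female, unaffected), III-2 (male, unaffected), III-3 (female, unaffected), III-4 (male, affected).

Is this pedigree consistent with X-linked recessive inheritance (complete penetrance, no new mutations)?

No

Under X-linked recessive, II-1 (affected, female) cannot arise from I-1 (unaffected) × I-2 (affected).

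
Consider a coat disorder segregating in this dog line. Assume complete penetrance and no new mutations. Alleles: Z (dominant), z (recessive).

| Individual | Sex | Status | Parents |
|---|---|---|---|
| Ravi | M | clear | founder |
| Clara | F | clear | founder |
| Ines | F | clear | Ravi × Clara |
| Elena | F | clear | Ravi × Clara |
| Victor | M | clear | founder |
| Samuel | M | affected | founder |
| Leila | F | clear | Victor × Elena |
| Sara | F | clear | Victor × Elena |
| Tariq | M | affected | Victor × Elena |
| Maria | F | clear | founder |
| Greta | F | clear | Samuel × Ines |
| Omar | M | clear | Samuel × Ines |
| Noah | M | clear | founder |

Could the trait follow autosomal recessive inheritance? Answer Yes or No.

Yes

A consistent assignment under autosomal recessive exists: Ravi ZZ, Clara Zz, Ines ZZ, Elena Zz, Victor Zz, Samuel zz, Leila ZZ, Sara ZZ, Tariq zz, Maria ZZ, Greta Zz, Omar Zz, Noah ZZ.
In this assignment every recorded phenotype matches its genotype and every non-founder's genotype is obtainable from its parents' genotypes, so the pedigree is consistent.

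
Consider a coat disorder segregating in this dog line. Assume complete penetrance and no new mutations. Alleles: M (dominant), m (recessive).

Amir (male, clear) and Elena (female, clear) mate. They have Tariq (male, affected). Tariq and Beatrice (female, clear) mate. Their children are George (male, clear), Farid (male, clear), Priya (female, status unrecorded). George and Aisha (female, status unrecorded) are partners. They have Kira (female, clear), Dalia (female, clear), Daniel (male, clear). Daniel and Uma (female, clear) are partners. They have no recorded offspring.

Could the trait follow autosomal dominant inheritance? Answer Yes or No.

No

Under autosomal dominant, Tariq (affected, male) cannot arise from Amir (clear) × Elena (clear).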